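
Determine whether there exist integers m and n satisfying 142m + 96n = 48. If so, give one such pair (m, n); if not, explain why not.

m = 24, n = -35

Since gcd(142, 96) = 2 and 48 = 2·24, Bézout's identity guarantees a solution.
Dividing through by 2 reduces the equation to 71m + 48n = 24.
Run the Euclidean algorithm on 71 and 48: 71 = 1·48 + 23, 48 = 2·23 + 2, 23 = 11·2 + 1, 2 = 2·1 + 0.
Unwinding: 1 = 23 − 11·2 = 23 − 11·(48 − 2·23) = −11·48 + 23·23 = −11·48 + 23·(71 − 1·48) = 23·71 − 34·48, i.e. 71·23 + 48·(-34) = 1.
Scaling by 24 gives the particular solution (m, n) = (552, -816).
The general solution is m = 552 + 48k, n = -816 − 71k; taking k = -11 gives the smaller pair m = 24, n = -35.
Check: 142·24 + 96·(-35) = 3408 − 3360 = 48. ✓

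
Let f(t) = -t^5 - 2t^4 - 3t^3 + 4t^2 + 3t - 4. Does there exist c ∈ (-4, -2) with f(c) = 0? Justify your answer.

The endpoint values f(-4) = 752 and f(-2) = 30 are both positive. Claim: f(t) > 0 for every t in (-4, -2).
Substitute t = -2 − u, where 0 < u < 2 on the interval. Expanding, f(-2 − u) = u^5 + 8u^4 + 27u^3 + 54u^2 + 65u + 30.
All 6 nonzero coefficients of this polynomial in u are positive; hence for u > 0 the value is a sum of positive terms (the constant 30 among them).
So f is strictly positive on (-4, -2); no root exists in the interval.

f has no root in that interval.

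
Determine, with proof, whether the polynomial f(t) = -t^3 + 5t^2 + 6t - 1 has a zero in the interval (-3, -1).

f(-3) = 53 and f(-1) = -1, which have opposite signs.
As a polynomial, f is continuous on every closed interval.
By the Intermediate Value Theorem, f takes the value 0 somewhere in the open interval.

Yes, f has a root in the interval.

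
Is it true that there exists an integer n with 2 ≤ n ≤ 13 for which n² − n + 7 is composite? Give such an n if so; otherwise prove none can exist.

At n = 11: 11² − 11 + 7 = 117 = 3·39, which is composite.

n = 11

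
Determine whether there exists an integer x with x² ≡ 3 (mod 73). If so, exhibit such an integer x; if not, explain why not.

x = 52

x = 52 works: 52² = 2704, and 2704 − 3 = 2701 = 37·73.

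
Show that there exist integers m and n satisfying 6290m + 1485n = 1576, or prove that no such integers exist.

gcd(6290, 1485) = 5, so every integer of the form 6290m + 1485n is a multiple of 5.
But 1576 is not a multiple of 5 (it leaves remainder 1).
So the equation is unsolvable over ℤ.

No such integers exist.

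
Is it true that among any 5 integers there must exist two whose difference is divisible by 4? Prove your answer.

Yes.

There are exactly 4 possible remainders on division by 4.
Since 5 > 4, two of the 5 integers must share a residue class by the pigeonhole principle; call them a and b.
Their difference a − b is then a multiple of 4.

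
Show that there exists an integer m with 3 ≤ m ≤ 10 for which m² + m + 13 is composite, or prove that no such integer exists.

m = 4

At m = 4: 4² + 4 + 13 = 33 = 3·11, which is composite.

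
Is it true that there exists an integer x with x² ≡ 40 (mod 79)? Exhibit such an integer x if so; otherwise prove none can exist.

x = 44

Take x = 44. Then 44² = 1936 = 24·79 + 40, so 44² ≡ 40 (mod 79).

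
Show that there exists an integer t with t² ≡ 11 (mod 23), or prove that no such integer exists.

There is no such integer.

Apply Euler's criterion with the prime 23: 11 is a quadratic residue iff 11^11 ≡ 1 (mod 23), and a non-residue iff it is ≡ −1.
Repeated squaring mod 23: 11^2 = 121 ≡ 6; 11^4 ≡ 6² = 36 ≡ 13; 11^8 ≡ 13² = 169 ≡ 8.
Since 11 = 8 + 2 + 1, 11^11 ≡ 8 · 6 · 11; multiplying out mod 23: 8·6 = 48 ≡ 2, then 2·11 = 22 ≡ 22. Thus 11^11 ≡ 22 ≡ −1 (mod 23).
By Euler's criterion 11 is a quadratic non-residue mod 23: no t satisfies t² ≡ 11 (mod 23).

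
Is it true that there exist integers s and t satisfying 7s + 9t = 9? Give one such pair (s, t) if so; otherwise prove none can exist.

7 and 9 are coprime, so 7s + 9t ranges over all of ℤ.
Dividing repeatedly: 9 = 1·7 + 2, 7 = 3·2 + 1, 2 = 2·1 + 0.
Back-substituting, 1 = 7 − 3·2 = 7 − 3·(9 − 1·7) = −3·9 + 4·7; that is, 7·4 + 9·(-3) = 1.
Scaling by 9 gives the particular solution (s, t) = (36, -27).
Subtracting 4·9 from s and adding 4·7 to t gives the tidier solution (0, 1).
Indeed 7·0 + 9·1 = 0 + 9 = 9.

s = 0, t = 1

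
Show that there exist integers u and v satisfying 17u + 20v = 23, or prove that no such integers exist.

Since gcd(17, 20) = 1, every integer is an integer combination of 17 and 20.
Dividing repeatedly: 20 = 1·17 + 3, 17 = 5·3 + 2, 3 = 1·2 + 1, 2 = 2·1 + 0.
Working back up the chain: 1 = 3 − 1·2 = 3 − (17 − 5·3) = −17 + 6·3 = −17 + 6·(20 − 1·17) = 6·20 − 7·17. So 17·(-7) + 20·6 = 1.
Times 23: 17·(-161) + 20·138 = 23, so (-161, 138) solves it.
The general solution is u = -161 + 20k, v = 138 − 17k; taking k = 9 gives the smaller pair u = 19, v = -15.
Indeed 17·19 + 20·(-15) = 323 − 300 = 23.

u = 19, v = -15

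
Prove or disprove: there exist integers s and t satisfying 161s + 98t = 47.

No, no such integers exist.

gcd(161, 98) = 7, so every integer of the form 161s + 98t is a multiple of 7.
But 47 = 7·6 + 5, so 7 ∤ 47.
Therefore 161s + 98t = 47 has no solution in integers.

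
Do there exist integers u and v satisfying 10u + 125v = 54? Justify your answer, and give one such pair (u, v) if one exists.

gcd(10, 125) = 5, so every integer of the form 10u + 125v is a multiple of 5.
However 54 leaves remainder 4 on division by 5.
Hence no integers u, v satisfy the equation.

No, no such integers exist.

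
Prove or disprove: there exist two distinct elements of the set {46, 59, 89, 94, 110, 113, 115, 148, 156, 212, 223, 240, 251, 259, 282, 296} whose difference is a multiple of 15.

59 mod 15 = 14 and 89 mod 15 = 14, so 89 − 59 = 30 = 2·15.

The pair (59, 89) works.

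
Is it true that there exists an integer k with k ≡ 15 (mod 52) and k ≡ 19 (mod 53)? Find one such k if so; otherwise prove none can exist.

k = 2563

The moduli 52 and 53 are coprime, so by the Chinese Remainder Theorem a unique solution modulo 2756 exists.
Any solution of the first congruence is k = 15 + 52t; substituting into the second, 52t ≡ 19 − 15 ≡ 4 (mod 53).
Invert 52 mod 53 by the Euclidean algorithm: 53 = 1·52 + 1, 52 = 52·1 + 0; back-substituting, 1 = 53 − 1·52. Hence 52·(-1) ≡ 1, so 52⁻¹ ≡ -1 ≡ 52 (mod 53).
Multiplying by 52: t ≡ 52·4 = 208 ≡ 49 (mod 53).
With t = 49: k = 15 + 52·49 = 2563.
Verify: 2563 = 49·52 + 15 and 2563 = 48·53 + 19. ✓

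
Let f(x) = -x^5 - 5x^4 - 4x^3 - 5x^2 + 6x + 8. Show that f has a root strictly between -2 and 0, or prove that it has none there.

Such a root exists.

f(-2) = -40 and f(0) = 8, which have opposite signs.
Since f is a polynomial it is continuous on [-2, 0].
By the Intermediate Value Theorem, f takes the value 0 somewhere in the open interval.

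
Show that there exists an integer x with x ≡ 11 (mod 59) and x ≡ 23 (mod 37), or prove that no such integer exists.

Since 59 and 37 share no common factor, CRT says the pair of congruences has a solution (unique mod 2183).
Any solution of the first congruence is x = 11 + 59t; substituting into the second, 59t ≡ 23 − 11 ≡ 12 (mod 37).
59 ≡ 22 (mod 37), so this reads 22t ≡ 12 (mod 37). To invert 22 modulo 37: 37 = 1·22 + 15, 22 = 1·15 + 7, 15 = 2·7 + 1, 7 = 7·1 + 0, and unwinding, 1 = 15 − 2·7 = 15 − 2·(22 − 1·15) = −2·22 + 3·15 = −2·22 + 3·(37 − 1·22) = 3·37 − 5·22. Thus 22⁻¹ ≡ -5 ≡ 32 (mod 37).
Therefore t ≡ 32·12 = 384 ≡ 14 (mod 37).
Taking t = 14 gives x = 11 + 59·14 = 837.
Check: 837 mod 59 = 11, 837 mod 37 = 23. ✓

x = 837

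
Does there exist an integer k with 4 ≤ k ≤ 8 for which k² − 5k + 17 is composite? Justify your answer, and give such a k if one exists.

The values for k = 4, 5, …, 8 are 13, 17, 23, 31, 41, and each of these is prime.
So no value in the range makes the expression composite.

There is no such integer k in that range.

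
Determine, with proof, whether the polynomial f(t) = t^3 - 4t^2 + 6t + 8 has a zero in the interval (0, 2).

f(0) = 8 and f(2) = 12, both positive.
f'(t) = 3t^2 - 8t + 6 has discriminant (-8)² − 4·3·6 = -8 < 0, so f' has no real roots and is positive for every real t.
Hence f is strictly increasing on ℝ, and in particular on [0, 2]. A strictly monotone function with same-sign endpoint values stays positive on the whole interval, so f has no zero in (0, 2).

No.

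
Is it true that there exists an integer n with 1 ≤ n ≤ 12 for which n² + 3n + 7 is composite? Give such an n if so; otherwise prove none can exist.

n = 11

At n = 11: 11² + 3·11 + 7 = 161 = 7·23, which is composite.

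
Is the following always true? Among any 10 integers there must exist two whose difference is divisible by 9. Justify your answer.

True.

Each integer lies in one of the 9 residue classes modulo 9.
Placing 10 integers into 9 classes, some class receives at least two — say a and b.
Their difference a − b is then a multiple of 9.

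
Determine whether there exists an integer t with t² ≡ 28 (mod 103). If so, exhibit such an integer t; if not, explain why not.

t = 50

t = 50 works: 50² = 2500, and 2500 − 28 = 2472 = 24·103.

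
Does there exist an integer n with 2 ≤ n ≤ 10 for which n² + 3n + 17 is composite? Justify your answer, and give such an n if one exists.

At n = 8: 8² + 3·8 + 17 = 105 = 3·35, which is composite.

n = 8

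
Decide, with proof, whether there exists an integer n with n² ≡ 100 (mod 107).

Take n = 10. Then 10² = 100, and since 0 ≤ 100 < 107 this is already reduced: 10² ≡ 100 (mod 107).

n = 10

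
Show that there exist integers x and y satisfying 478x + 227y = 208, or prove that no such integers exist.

x = 160, y = -336

Since gcd(478, 227) = 1, every integer is an integer combination of 478 and 227.
Dividing repeatedly: 478 = 2·227 + 24, 227 = 9·24 + 11, 24 = 2·11 + 2, 11 = 5·2 + 1, 2 = 2·1 + 0.
Back-substituting, 1 = 11 − 5·2 = 11 − 5·(24 − 2·11) = −5·24 + 11·11 = −5·24 + 11·(227 − 9·24) = 11·227 − 104·24 = 11·227 − 104·(478 − 2·227) = −104·478 + 219·227; that is, 478·(-104) + 227·219 = 1.
Scaling by 208 gives the particular solution (x, y) = (-21632, 45552).
Adding 96·227 to x and subtracting 96·478 from y gives the tidier solution (160, -336).
Indeed 478·160 + 227·(-336) = 76480 − 76272 = 208.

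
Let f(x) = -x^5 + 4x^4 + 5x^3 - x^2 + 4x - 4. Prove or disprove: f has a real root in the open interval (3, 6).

Yes, f has a root in the interval.

f(3) = 215 and f(6) = -1528, which have opposite signs.
Since f is a polynomial it is continuous on [3, 6].
By the Intermediate Value Theorem, f takes the value 0 somewhere in the open interval.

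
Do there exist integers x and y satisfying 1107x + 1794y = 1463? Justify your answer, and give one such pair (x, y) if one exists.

No, no such integers exist.

Both 1107 and 1794 are divisible by gcd(1107, 1794) = 3, hence so is any combination 1107x + 1794y.
However 1463 leaves remainder 2 on division by 3.
Hence no integers x, y satisfy the equation.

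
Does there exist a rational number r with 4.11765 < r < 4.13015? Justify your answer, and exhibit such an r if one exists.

Multiplying by 8: 8·4.11765 = 32.94120 and 8·4.13015 = 33.04120, so the integer 33 lies strictly between them.
Dividing back, 4.11765 < 33/8 < 4.13015, and 33/8 is rational.

r = 33/8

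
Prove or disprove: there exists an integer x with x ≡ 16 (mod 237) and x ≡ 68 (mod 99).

There is no such integer.

Both moduli are multiples of 3 = gcd(237, 99), so any solution would satisfy x ≡ 16 and x ≡ 68 modulo 3 simultaneously.
But 16 mod 3 = 1 while 68 mod 3 = 2, a contradiction.
So no integer satisfies both congruences.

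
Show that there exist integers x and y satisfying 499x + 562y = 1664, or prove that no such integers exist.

x = 152, y = -132

Since gcd(499, 562) = 1, every integer is an integer combination of 499 and 562.
Dividing repeatedly: 562 = 1·499 + 63, 499 = 7·63 + 58, 63 = 1·58 + 5, 58 = 11·5 + 3, 5 = 1·3 + 2, 3 = 1·2 + 1, 2 = 2·1 + 0.
Back-substituting, 1 = 3 − 1·2 = 3 − (5 − 1·3) = −5 + 2·3 = −5 + 2·(58 − 11·5) = 2·58 − 23·5 = 2·58 − 23·(63 − 1·58) = −23·63 + 25·58 = −23·63 + 25·(499 − 7·63) = 25·499 − 198·63 = 25·499 − 198·(562 − 1·499) = −198·562 + 223·499; that is, 499·223 + 562·(-198) = 1.
Times 1664: 499·371072 + 562·(-329472) = 1664, so (371072, -329472) solves it.
Subtracting 660·562 from x and adding 660·499 to y gives the tidier solution (152, -132).
Check: 499·152 + 562·(-132) = 75848 − 74184 = 1664. ✓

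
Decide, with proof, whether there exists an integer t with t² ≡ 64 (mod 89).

Take t = 8. Then 8² = 64, and since 0 ≤ 64 < 89 this is already reduced: 8² ≡ 64 (mod 89).

t = 8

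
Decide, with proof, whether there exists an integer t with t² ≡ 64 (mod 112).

t = 20 works: 20² = 400, and 400 − 64 = 336 = 3·112.

t = 20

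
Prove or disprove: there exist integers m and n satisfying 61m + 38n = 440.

m = 34, n = -43

61 and 38 are coprime, so 61m + 38n ranges over all of ℤ.
Run the Euclidean algorithm on 61 and 38: 61 = 1·38 + 23, 38 = 1·23 + 15, 23 = 1·15 + 8, 15 = 1·8 + 7, 8 = 1·7 + 1, 7 = 7·1 + 0.
Back-substituting, 1 = 8 − 1·7 = 8 − (15 − 1·8) = −15 + 2·8 = −15 + 2·(23 − 1·15) = 2·23 − 3·15 = 2·23 − 3·(38 − 1·23) = −3·38 + 5·23 = −3·38 + 5·(61 − 1·38) = 5·61 − 8·38; that is, 61·5 + 38·(-8) = 1.
Times 440: 61·2200 + 38·(-3520) = 440, so (2200, -3520) solves it.
The general solution is m = 2200 + 38k, n = -3520 − 61k; taking k = -57 gives the smaller pair m = 34, n = -43.
Check: 61·34 + 38·(-43) = 2074 − 1634 = 440. ✓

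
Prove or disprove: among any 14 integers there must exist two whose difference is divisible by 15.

No; for instance {20, 21, 22, 23, 24, 25, 26, 27, 28, 29, 30, 31, 32, 33} is a counterexample.

Consider the 14 integers 20, 21, …, 33. They lie in distinct residue classes modulo 15, since 14 ≤ 15.
No two share a residue, so no pair has difference divisible by 15; the claim fails for this set.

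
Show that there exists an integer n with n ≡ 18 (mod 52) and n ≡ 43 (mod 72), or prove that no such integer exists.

No, no such integer exists.

Reduce both congruences modulo 4, which divides 52 and 72: they say n ≡ 18 (mod 4) and n ≡ 43 (mod 4).
But 18 mod 4 = 2 while 43 mod 4 = 3, a contradiction.
Therefore no such n exists.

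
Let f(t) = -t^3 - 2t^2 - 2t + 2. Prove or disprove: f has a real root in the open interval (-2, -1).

f has no root in that interval.

Evaluate at the endpoints: f(-2) = 6, f(-1) = 3 — same sign (positive).
f'(t) = -3t^2 - 4t - 2 has discriminant (-4)² − 4·(-3)·(-2) = -8 < 0, so f' has no real roots and is negative for every real t.
Hence f is strictly decreasing on ℝ, and in particular on [-2, -1]. A strictly monotone function with same-sign endpoint values stays positive on the whole interval, so f has no zero in (-2, -1).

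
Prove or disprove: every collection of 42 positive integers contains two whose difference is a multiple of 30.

Partition the integers by their residue mod 30; there are 30 classes.
Since 42 > 30, two of the 42 integers must share a residue class by the pigeonhole principle; call them a and b.
Their difference a − b is then a multiple of 30.

Yes, this is always true.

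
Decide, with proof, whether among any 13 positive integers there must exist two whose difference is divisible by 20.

Try 13 consecutive integers, 48, 49, …, 60. Their remainders mod 20 are 8, 9, 10, 11, 12, 13, 14, 15, 16, 17, 18, 19, 0 — pairwise different, as any 13 ≤ 20 consecutive integers have distinct residues.
The differences between them range over 1, …, 12, none of which is divisible by 20.

No, the set {48, 49, 50, 51, 52, 53, 54, 55, 56, 57, 58, 59, 60} is a counterexample.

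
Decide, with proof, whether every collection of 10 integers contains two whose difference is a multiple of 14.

No, the set {54, 55, 56, 57, 58, 59, 60, 61, 62, 63} is a counterexample.

Consider the 10 integers 54, 55, …, 63. They lie in distinct residue classes modulo 14, since 10 ≤ 14.
No two share a residue, so no pair has difference divisible by 14; the claim fails for this set.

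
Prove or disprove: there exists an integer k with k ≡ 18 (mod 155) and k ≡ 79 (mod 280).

No such integer exists.

Reduce both congruences modulo 5, which divides 155 and 280: they say k ≡ 18 (mod 5) and k ≡ 79 (mod 5).
These are incompatible: 18 − 79 = -61 is not divisible by 5.
Hence the system has no solution.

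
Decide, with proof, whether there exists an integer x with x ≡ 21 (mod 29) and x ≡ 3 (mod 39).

x = 978

gcd(29, 39) = 1, so the Chinese Remainder Theorem guarantees exactly one residue class mod 1131 satisfying both.
Write x = 21 + 29t and require 21 + 29t ≡ 3 (mod 39), i.e. 29t ≡ 21 (mod 39).
Since 29·35 = 1015 = 26·39 + 1, the inverse of 29 mod 39 is 35.
Multiplying by 35: t ≡ 35·21 = 735 ≡ 33 (mod 39).
With t = 33: x = 21 + 29·33 = 978.
Check: 978 mod 29 = 21, 978 mod 39 = 3. ✓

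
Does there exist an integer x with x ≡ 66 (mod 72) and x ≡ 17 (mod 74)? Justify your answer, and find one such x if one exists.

There is no such integer.

gcd(72, 74) = 2. If x ≡ 66 (mod 72) and x ≡ 17 (mod 74), then x ≡ 66 (mod 2) and x ≡ 17 (mod 2).
But 66 mod 2 = 0 while 17 mod 2 = 1, a contradiction.
Hence the system has no solution.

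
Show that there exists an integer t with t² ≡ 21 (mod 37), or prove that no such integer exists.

Take t = 24. Then 24² = 576 = 15·37 + 21, so 24² ≡ 21 (mod 37).

t = 24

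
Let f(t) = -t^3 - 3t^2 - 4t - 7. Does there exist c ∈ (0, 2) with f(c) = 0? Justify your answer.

Evaluate at the endpoints: f(0) = -7, f(2) = -35 — same sign (negative).
The derivative f'(t) = -3t^2 - 6t - 4 is a quadratic with discriminant (-6)² − 4·(-3)·(-4) = -12 < 0; it never vanishes, so it is always negative (sign of the leading coefficient).
So f is strictly decreasing; between 0 and 2 its values lie between f(0) = -7 and f(2) = -35, all negative. Therefore f has no root in (0, 2).

f has no root in that interval.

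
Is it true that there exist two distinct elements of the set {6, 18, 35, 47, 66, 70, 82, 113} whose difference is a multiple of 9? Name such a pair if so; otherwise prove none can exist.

Residues mod 9: 6↦6, 18↦0, 35↦8, 47↦2, 66↦3, 70↦7, 82↦1, 113↦5.
These 8 residues are pairwise different, hence no difference of two elements is divisible by 9.

There is no such pair.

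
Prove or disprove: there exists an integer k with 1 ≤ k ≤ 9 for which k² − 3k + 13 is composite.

The values for k = 1, 2, …, 9 are 11, 11, 13, 17, 23, 31, 41, 53, 67, and each of these is prime.
So no value in the range makes the expression composite.

There is no such integer k in that range.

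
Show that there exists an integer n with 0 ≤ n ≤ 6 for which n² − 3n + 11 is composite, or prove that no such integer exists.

At n = 1: 1² − 3·1 + 11 = 9 = 3·3, which is composite.

n = 1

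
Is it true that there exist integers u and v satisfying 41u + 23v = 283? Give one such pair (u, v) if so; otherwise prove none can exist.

Since gcd(41, 23) = 1, every integer is an integer combination of 41 and 23.
Run the Euclidean algorithm on 41 and 23: 41 = 1·23 + 18, 23 = 1·18 + 5, 18 = 3·5 + 3, 5 = 1·3 + 2, 3 = 1·2 + 1, 2 = 2·1 + 0.
Unwinding: 1 = 3 − 1·2 = 3 − (5 − 1·3) = −5 + 2·3 = −5 + 2·(18 − 3·5) = 2·18 − 7·5 = 2·18 − 7·(23 − 1·18) = −7·23 + 9·18 = −7·23 + 9·(41 − 1·23) = 9·41 − 16·23, i.e. 41·9 + 23·(-16) = 1.
Multiplying through by 283: u = 9·283 = 2547, v = (-16)·283 = -4528 is a solution.
Shifting by a multiple of (23, −41) keeps it a solution: u = 2547 − 110·23 = 17, v = -4528 + 110·41 = -18.
Check: 41·17 + 23·(-18) = 697 − 414 = 283. ✓

u = 17, v = -18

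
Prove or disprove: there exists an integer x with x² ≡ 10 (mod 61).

No such integer exists.

Apply Euler's criterion with the prime 61: 10 is a quadratic residue iff 10^30 ≡ 1 (mod 61), and a non-residue iff it is ≡ −1.
Repeated squaring mod 61: 10^2 = 100 ≡ 39; 10^4 ≡ 39² = 1521 ≡ 57; 10^8 ≡ 57² = 3249 ≡ 16; 10^16 ≡ 16² = 256 ≡ 12.
Since 30 = 16 + 8 + 4 + 2, 10^30 ≡ 12 · 16 · 57 · 39; multiplying out mod 61: 12·16 = 192 ≡ 9, then 9·57 = 513 ≡ 25, then 25·39 = 975 ≡ 60. Thus 10^30 ≡ 60 ≡ −1 (mod 61).
By Euler's criterion 10 is a quadratic non-residue mod 61: no x satisfies x² ≡ 10 (mod 61).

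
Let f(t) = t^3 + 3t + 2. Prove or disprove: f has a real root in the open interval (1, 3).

f has no root in that interval.

Evaluate at the endpoints: f(1) = 6, f(3) = 38 — same sign (positive).
f'(t) = 3t^2 + 3 has discriminant 0² − 4·3·3 = -36 < 0, so f' has no real roots and is positive for every real t.
So f is strictly increasing; between 1 and 3 its values lie between f(1) = 6 and f(3) = 38, all positive. Therefore f has no root in (1, 3).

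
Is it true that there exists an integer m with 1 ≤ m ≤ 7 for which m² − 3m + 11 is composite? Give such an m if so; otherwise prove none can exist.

m = 1

At m = 1: 1² − 3·1 + 11 = 9 = 3·3, which is composite.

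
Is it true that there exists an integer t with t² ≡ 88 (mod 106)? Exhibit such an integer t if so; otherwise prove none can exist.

Reduce modulo the prime factor 53 of 106: any solution would satisfy t² ≡ 35 (mod 53).
53 is prime, so by Euler's criterion 35 is a square mod 53 iff 35^((53−1)/2) = 35^26 ≡ 1 (mod 53).
Repeated squaring mod 53: 35^2 = 1225 ≡ 6; 35^4 ≡ 6² = 36 ≡ 36; 35^8 ≡ 36² = 1296 ≡ 24; 35^16 ≡ 24² = 576 ≡ 46.
Since 26 = 16 + 8 + 2, 35^26 ≡ 46 · 24 · 6; multiplying out mod 53: 46·24 = 1104 ≡ 44, then 44·6 = 264 ≡ 52. Thus 35^26 ≡ 52 ≡ −1 (mod 53).
By Euler's criterion 35 is a quadratic non-residue mod 53: no t satisfies t² ≡ 35 (mod 53).
So 35 is not a square mod 53, and hence 88 is not a square mod 106.

No, no such integer exists.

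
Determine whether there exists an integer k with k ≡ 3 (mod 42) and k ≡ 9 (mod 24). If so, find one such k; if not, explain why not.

k = 129

Here gcd(42, 24) = 6, and both 3 and 9 leave remainder 3 mod 6, so the system is consistent.
The integers ≡ 3 (mod 42) are 3, 45, 87, 129, …; their remainders mod 24 are 3, 21, 15, 9, so k = 129 is the first that is ≡ 9 (mod 24).
Check: 129 mod 42 = 3, 129 mod 24 = 9. ✓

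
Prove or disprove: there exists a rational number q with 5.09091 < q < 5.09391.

Look for a denominator N such that an integer falls strictly between N·5.09091 and N·5.09391. N = 32 works: 32·5.09091 = 162.90912 < 163 < 163.00512 = 32·5.09391.
Hence 163/32 is a rational number with 5.09091 < 163/32 < 5.09391.

q = 163/32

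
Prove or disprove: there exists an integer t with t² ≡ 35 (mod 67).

t = 54 works: 54² = 2916, and 2916 − 35 = 2881 = 43·67.

t = 54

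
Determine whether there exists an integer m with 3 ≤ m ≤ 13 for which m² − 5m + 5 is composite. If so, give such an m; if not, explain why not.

m = 10

At m = 10: 10² − 5·10 + 5 = 55 = 5·11, which is composite.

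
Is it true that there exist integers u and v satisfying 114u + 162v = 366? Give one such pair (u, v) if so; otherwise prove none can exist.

Every value of 114u + 162v is a multiple of gcd(114, 162) = 6; since 6 ∣ 366, solutions exist.
Dividing through by 6 reduces the equation to 19u + 27v = 61.
Run the Euclidean algorithm on 27 and 19: 27 = 1·19 + 8, 19 = 2·8 + 3, 8 = 2·3 + 2, 3 = 1·2 + 1, 2 = 2·1 + 0.
Working back up the chain: 1 = 3 − 1·2 = 3 − (8 − 2·3) = −8 + 3·3 = −8 + 3·(19 − 2·8) = 3·19 − 7·8 = 3·19 − 7·(27 − 1·19) = −7·27 + 10·19. So 19·10 + 27·(-7) = 1.
Multiplying through by 61: u = 10·61 = 610, v = (-7)·61 = -427 is a solution.
Subtracting 22·27 from u and adding 22·19 to v gives the tidier solution (16, -9).
Indeed 114·16 + 162·(-9) = 1824 − 1458 = 366.

u = 16, v = -9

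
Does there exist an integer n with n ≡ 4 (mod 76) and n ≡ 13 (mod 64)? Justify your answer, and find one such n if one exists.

gcd(76, 64) = 4. If n ≡ 4 (mod 76) and n ≡ 13 (mod 64), then n ≡ 4 (mod 4) and n ≡ 13 (mod 4).
But 4 mod 4 = 0 while 13 mod 4 = 1, a contradiction.
Hence the system has no solution.

No such integer exists.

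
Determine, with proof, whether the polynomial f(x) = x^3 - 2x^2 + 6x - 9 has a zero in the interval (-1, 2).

Yes, f has a root in the interval.

f(-1) = -18 and f(2) = 3, which have opposite signs.
f is continuous everywhere (it is a polynomial), in particular on [-1, 2].
By the Intermediate Value Theorem f must vanish at some point of (-1, 2).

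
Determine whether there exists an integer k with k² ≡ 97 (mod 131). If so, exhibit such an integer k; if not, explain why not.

No, no such integer exists.

Apply Euler's criterion with the prime 131: 97 is a quadratic residue iff 97^65 ≡ 1 (mod 131), and a non-residue iff it is ≡ −1.
Repeated squaring mod 131: 97^2 = 9409 ≡ 108; 97^4 ≡ 108² = 11664 ≡ 5; 97^8 ≡ 5² = 25 ≡ 25; 97^16 ≡ 25² = 625 ≡ 101; 97^32 ≡ 101² = 10201 ≡ 114; 97^64 ≡ 114² = 12996 ≡ 27.
Since 65 = 64 + 1, 97^65 ≡ 27 · 97; multiplying out mod 131: 27·97 = 2619 ≡ 130. Thus 97^65 ≡ 130 ≡ −1 (mod 131).
The value −1 means 97 is a non-residue modulo 131, so k² ≡ 97 (mod 131) is impossible.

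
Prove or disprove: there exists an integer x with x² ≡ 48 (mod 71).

x = 30 works: 30² = 900, and 900 − 48 = 852 = 12·71.

x = 30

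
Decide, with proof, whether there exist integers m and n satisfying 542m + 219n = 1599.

m = 207, n = -505

Since gcd(542, 219) = 1, every integer is an integer combination of 542 and 219.
Dividing repeatedly: 542 = 2·219 + 104, 219 = 2·104 + 11, 104 = 9·11 + 5, 11 = 2·5 + 1, 5 = 5·1 + 0.
Working back up the chain: 1 = 11 − 2·5 = 11 − 2·(104 − 9·11) = −2·104 + 19·11 = −2·104 + 19·(219 − 2·104) = 19·219 − 40·104 = 19·219 − 40·(542 − 2·219) = −40·542 + 99·219. So 542·(-40) + 219·99 = 1.
Times 1599: 542·(-63960) + 219·158301 = 1599, so (-63960, 158301) solves it.
Adding 293·219 to m and subtracting 293·542 from n gives the tidier solution (207, -505).
Check: 542·207 + 219·(-505) = 112194 − 110595 = 1599. ✓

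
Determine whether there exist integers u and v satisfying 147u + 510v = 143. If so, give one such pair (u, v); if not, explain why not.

Any value of 147u + 510v is a multiple of gcd(147, 510) = 3.
However 143 leaves remainder 2 on division by 3.
Therefore 147u + 510v = 143 has no solution in integers.

There are no such integers.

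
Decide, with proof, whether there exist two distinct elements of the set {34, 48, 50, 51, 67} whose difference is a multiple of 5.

There is no such pair.

Two integers differ by a multiple of 5 exactly when they have the same residue mod 5. The residues are 34↦4, 48↦3, 50↦0, 51↦1, 67↦2.
All 5 residues are distinct, so no two elements differ by a multiple of 5.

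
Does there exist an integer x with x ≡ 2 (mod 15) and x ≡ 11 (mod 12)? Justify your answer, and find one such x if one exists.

x = 47

The moduli are not coprime: gcd(15, 12) = 3. Compatibility requires 3 ∣ (11 − 2) = 9, which holds, so solutions exist.
Step through x = 2, 2 + 15, 2 + 2·15, …: the values 2, 17, 32, 47 reduce mod 12 to 2, 5, 8, 11. The value 47 hits 11.
Indeed 47 ≡ 2 (mod 15) and 47 ≡ 11 (mod 12).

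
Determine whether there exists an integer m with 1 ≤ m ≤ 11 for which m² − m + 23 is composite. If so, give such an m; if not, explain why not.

At m = 2: 2² − 2 + 23 = 25 = 5·5, which is composite.

m = 2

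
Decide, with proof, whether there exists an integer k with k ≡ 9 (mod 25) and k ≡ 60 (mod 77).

Since 25 and 77 share no common factor, CRT says the pair of congruences has a solution (unique mod 1925).
Write k = 9 + 25t and require 9 + 25t ≡ 60 (mod 77), i.e. 25t ≡ 51 (mod 77).
To invert 25 modulo 77: 77 = 3·25 + 2, 25 = 12·2 + 1, 2 = 2·1 + 0, and unwinding, 1 = 25 − 12·2 = 25 − 12·(77 − 3·25) = −12·77 + 37·25. Thus 25⁻¹ ≡ 37 (mod 77).
Multiplying by 37: t ≡ 37·51 = 1887 ≡ 39 (mod 77).
With t = 39: k = 9 + 25·39 = 984.
Indeed 984 ≡ 9 (mod 25) and 984 ≡ 60 (mod 77).

k = 984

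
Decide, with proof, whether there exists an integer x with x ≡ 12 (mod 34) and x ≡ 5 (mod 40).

No, no such integer exists.

gcd(34, 40) = 2. If x ≡ 12 (mod 34) and x ≡ 5 (mod 40), then x ≡ 12 (mod 2) and x ≡ 5 (mod 2).
But 12 mod 2 = 0 while 5 mod 2 = 1, a contradiction.
Therefore no such x exists.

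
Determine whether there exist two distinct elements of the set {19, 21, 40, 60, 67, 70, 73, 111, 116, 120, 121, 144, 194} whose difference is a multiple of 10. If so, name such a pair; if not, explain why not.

21 and 111 are such a pair.

21 mod 10 = 1 and 111 mod 10 = 1, so 111 − 21 = 90 = 9·10.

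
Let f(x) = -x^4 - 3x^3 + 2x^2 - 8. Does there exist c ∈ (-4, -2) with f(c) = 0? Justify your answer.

f(-4) = -40 and f(-2) = 8, which have opposite signs.
f is continuous everywhere (it is a polynomial), in particular on [-4, -2].
By the Intermediate Value Theorem f must vanish at some point of (-4, -2).

Yes, f has a root in the interval.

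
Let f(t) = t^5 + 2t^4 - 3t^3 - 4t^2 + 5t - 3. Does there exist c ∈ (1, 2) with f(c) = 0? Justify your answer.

Such a root exists.

f(1) = -2 and f(2) = 31, which have opposite signs.
Since f is a polynomial it is continuous on [1, 2].
So by the Intermediate Value Theorem there is a c strictly between 1 and 2 with f(c) = 0.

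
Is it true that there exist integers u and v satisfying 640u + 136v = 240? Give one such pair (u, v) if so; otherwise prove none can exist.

u = 11, v = -50

gcd(640, 136) = 8, and 8 divides 240, so integer solutions exist.
Dividing through by 8 reduces the equation to 80u + 17v = 30.
Euclidean algorithm: 80 = 4·17 + 12, 17 = 1·12 + 5, 12 = 2·5 + 2, 5 = 2·2 + 1, 2 = 2·1 + 0.
Unwinding: 1 = 5 − 2·2 = 5 − 2·(12 − 2·5) = −2·12 + 5·5 = −2·12 + 5·(17 − 1·12) = 5·17 − 7·12 = 5·17 − 7·(80 − 4·17) = −7·80 + 33·17, i.e. 80·(-7) + 17·33 = 1.
Times 30: 80·(-210) + 17·990 = 30, so (-210, 990) solves it.
Shifting by a multiple of (17, −80) keeps it a solution: u = -210 + 13·17 = 11, v = 990 − 13·80 = -50.
Check: 640·11 + 136·(-50) = 7040 − 6800 = 240. ✓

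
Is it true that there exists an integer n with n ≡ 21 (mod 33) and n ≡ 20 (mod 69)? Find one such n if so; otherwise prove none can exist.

No such integer exists.

gcd(33, 69) = 3. If n ≡ 21 (mod 33) and n ≡ 20 (mod 69), then n ≡ 21 (mod 3) and n ≡ 20 (mod 3).
But 21 mod 3 = 0 while 20 mod 3 = 2, a contradiction.
Therefore no such n exists.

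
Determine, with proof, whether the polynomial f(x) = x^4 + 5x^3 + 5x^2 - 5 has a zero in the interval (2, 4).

No such root exists.

The endpoint values f(2) = 71 and f(4) = 651 are both positive. Claim: f(x) > 0 for every x in (2, 4).
Shift to the endpoint 2: with x = 2 + u (0 < u < 2), one computes f(2 + u) = u^4 + 13u^3 + 59u^2 + 112u + 71.
The nonzero coefficients here are all positive, so for u > 0 every term is positive (or zero), and the constant term 71 is strictly positive.
Therefore f(x) > 0 throughout (2, 4), and f has no zero there.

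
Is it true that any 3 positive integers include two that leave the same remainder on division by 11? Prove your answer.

No, the set {41, 42, 43} is a counterexample.

Take the 3 consecutive integers 41, 42, 43: their residues mod 11 are all distinct because 3 ≤ 11.
Hence this collection has no pair with equal remainders mod 11, disproving the claim.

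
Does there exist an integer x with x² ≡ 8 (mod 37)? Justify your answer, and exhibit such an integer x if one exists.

37 is prime, so by Euler's criterion 8 is a square mod 37 iff 8^((37−1)/2) = 8^18 ≡ 1 (mod 37).
Repeated squaring mod 37: 8^2 = 64 ≡ 27; 8^4 ≡ 27² = 729 ≡ 26; 8^8 ≡ 26² = 676 ≡ 10; 8^16 ≡ 10² = 100 ≡ 26.
Since 18 = 16 + 2, 8^18 ≡ 26 · 27; multiplying out mod 37: 26·27 = 702 ≡ 36. Thus 8^18 ≡ 36 ≡ −1 (mod 37).
By Euler's criterion 8 is a quadratic non-residue mod 37: no x satisfies x² ≡ 8 (mod 37).

No, no such integer exists.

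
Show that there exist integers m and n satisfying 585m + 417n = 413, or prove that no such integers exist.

There are no such integers.

Any value of 585m + 417n is a multiple of gcd(585, 417) = 3.
However 413 leaves remainder 2 on division by 3.
Therefore 585m + 417n = 413 has no solution in integers.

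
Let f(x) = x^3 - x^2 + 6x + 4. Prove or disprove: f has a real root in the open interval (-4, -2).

No such root exists.

f(-4) = -100 and f(-2) = -20, both negative.
The derivative f'(x) = 3x^2 - 2x + 6 is a quadratic with discriminant (-2)² − 4·3·6 = -68 < 0; it never vanishes, so it is always positive (sign of the leading coefficient).
So f is strictly increasing; between -4 and -2 its values lie between f(-4) = -100 and f(-2) = -20, all negative. Therefore f has no root in (-4, -2).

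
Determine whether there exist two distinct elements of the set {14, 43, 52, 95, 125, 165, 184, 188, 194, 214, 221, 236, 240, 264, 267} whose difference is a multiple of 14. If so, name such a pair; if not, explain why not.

Both 43 and 267 leave remainder 1 on division by 14; their difference 224 = 16·14 is a multiple of 14.

The pair (43, 267) works.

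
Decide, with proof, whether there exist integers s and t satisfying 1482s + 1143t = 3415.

No, no such integers exist.

gcd(1482, 1143) = 3, so every integer of the form 1482s + 1143t is a multiple of 3.
But 3415 = 3·1138 + 1, so 3 ∤ 3415.
Therefore 1482s + 1143t = 3415 has no solution in integers.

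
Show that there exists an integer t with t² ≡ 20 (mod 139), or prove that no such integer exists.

t = 115 works: 115² = 13225, and 13225 − 20 = 13205 = 95·139.

t = 115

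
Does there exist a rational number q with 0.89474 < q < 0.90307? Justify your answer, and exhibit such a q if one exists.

Look for a denominator N such that an integer falls strictly between N·0.89474 and N·0.90307. N = 10 works: 10·0.89474 = 8.94740 < 9 < 9.03070 = 10·0.90307.
Dividing back, 0.89474 < 9/10 < 0.90307, and 9/10 is rational.

q = 9/10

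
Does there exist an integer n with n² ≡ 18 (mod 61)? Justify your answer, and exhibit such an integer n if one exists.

61 is prime, so by Euler's criterion 18 is a square mod 61 iff 18^((61−1)/2) = 18^30 ≡ 1 (mod 61).
Repeated squaring mod 61: 18^2 = 324 ≡ 19; 18^4 ≡ 19² = 361 ≡ 56; 18^8 ≡ 56² = 3136 ≡ 25; 18^16 ≡ 25² = 625 ≡ 15.
Since 30 = 16 + 8 + 4 + 2, 18^30 ≡ 15 · 25 · 56 · 19; multiplying out mod 61: 15·25 = 375 ≡ 9, then 9·56 = 504 ≡ 16, then 16·19 = 304 ≡ 60. Thus 18^30 ≡ 60 ≡ −1 (mod 61).
The value −1 means 18 is a non-residue modulo 61, so n² ≡ 18 (mod 61) is impossible.

There is no such integer.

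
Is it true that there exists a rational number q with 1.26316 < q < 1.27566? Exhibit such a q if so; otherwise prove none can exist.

Look for a denominator N such that an integer falls strictly between N·1.26316 and N·1.27566. N = 11 works: 11·1.26316 = 13.89476 < 14 < 14.03226 = 11·1.27566.
So q = 14/11 works: it is a ratio of integers, and dividing 11·1.26316 < 14 < 11·1.27566 through by 11 gives 1.26316 < 14/11 < 1.27566.

q = 14/11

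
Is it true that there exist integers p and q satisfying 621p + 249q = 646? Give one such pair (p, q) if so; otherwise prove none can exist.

Both 621 and 249 are divisible by gcd(621, 249) = 3, hence so is any combination 621p + 249q.
But 646 is not a multiple of 3 (it leaves remainder 1).
Therefore 621p + 249q = 646 has no solution in integers.

There are no such integers.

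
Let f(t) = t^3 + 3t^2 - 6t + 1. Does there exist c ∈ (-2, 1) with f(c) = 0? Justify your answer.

f(-2) = 17 and f(1) = -1, which have opposite signs.
f is continuous everywhere (it is a polynomial), in particular on [-2, 1].
By the Intermediate Value Theorem, f takes the value 0 somewhere in the open interval.

Yes, f has a root in the interval.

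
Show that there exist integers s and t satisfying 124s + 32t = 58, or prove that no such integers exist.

Any value of 124s + 32t is a multiple of gcd(124, 32) = 4.
But 58 = 4·14 + 2, so 4 ∤ 58.
Therefore 124s + 32t = 58 has no solution in integers.

There are no such integers.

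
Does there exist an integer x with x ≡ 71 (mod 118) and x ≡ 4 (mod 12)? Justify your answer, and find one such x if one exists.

No such integer exists.

Reduce both congruences modulo 2, which divides 118 and 12: they say x ≡ 71 (mod 2) and x ≡ 4 (mod 2).
However 71 ≡ 1 and 4 ≡ 0 (mod 2), and 1 ≠ 0.
So no integer satisfies both congruences.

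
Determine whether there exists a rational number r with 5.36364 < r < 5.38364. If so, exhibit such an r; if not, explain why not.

Look for a denominator N such that an integer falls strictly between N·5.36364 and N·5.38364. N = 8 works: 8·5.36364 = 42.90912 < 43 < 43.06912 = 8·5.38364.
Hence 43/8 is a rational number with 5.36364 < 43/8 < 5.38364.

r = 43/8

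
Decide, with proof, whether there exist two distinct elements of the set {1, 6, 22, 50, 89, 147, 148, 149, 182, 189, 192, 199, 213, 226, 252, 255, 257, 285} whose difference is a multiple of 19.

Two integers differ by a multiple of 19 exactly when they have the same residue mod 19. The residues are 1↦1, 6↦6, 22↦3, 50↦12, 89↦13, 147↦14, 148↦15, 149↦16, 182↦11, 189↦18, 192↦2, 199↦9, 213↦4, 226↦17, 252↦5, 255↦8, 257↦10, 285↦0.
These 18 residues are pairwise different, hence no difference of two elements is divisible by 19.

There is no such pair.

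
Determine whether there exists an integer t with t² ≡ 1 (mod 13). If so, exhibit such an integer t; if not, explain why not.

Take t = 1. Then 1² = 1, and since 0 ≤ 1 < 13 this is already reduced: 1² ≡ 1 (mod 13).

t = 1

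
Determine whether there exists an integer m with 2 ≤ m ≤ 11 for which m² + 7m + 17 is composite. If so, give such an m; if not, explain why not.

m = 7

At m = 7: 7² + 7·7 + 17 = 115 = 5·23, which is composite.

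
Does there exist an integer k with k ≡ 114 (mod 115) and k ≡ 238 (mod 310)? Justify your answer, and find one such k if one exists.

No, no such integer exists.

Reduce both congruences modulo 5, which divides 115 and 310: they say k ≡ 114 (mod 5) and k ≡ 238 (mod 5).
These are incompatible: 114 − 238 = -124 is not divisible by 5.
Therefore no such k exists.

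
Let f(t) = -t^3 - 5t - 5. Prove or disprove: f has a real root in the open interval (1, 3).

No such root exists.

Evaluate at the endpoints: f(1) = -11, f(3) = -47 — same sign (negative).
The derivative f'(t) = -3t^2 - 5 is a quadratic with discriminant 0² − 4·(-3)·(-5) = -60 < 0; it never vanishes, so it is always negative (sign of the leading coefficient).
So f is strictly decreasing; between 1 and 3 its values lie between f(1) = -11 and f(3) = -47, all negative. Therefore f has no root in (1, 3).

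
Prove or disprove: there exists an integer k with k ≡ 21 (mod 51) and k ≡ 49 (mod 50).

The moduli 51 and 50 are coprime, so by the Chinese Remainder Theorem a unique solution modulo 2550 exists.
Any solution of the first congruence is k = 21 + 51t; substituting into the second, 51t ≡ 49 − 21 ≡ 28 (mod 50).
51 ≡ 1 (mod 50), so this reads 1t ≡ 28 (mod 50). So t ≡ 28 (mod 50).
With t = 28: k = 21 + 51·28 = 1449.
Verify: 1449 = 28·51 + 21 and 1449 = 28·50 + 49. ✓

k = 1449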